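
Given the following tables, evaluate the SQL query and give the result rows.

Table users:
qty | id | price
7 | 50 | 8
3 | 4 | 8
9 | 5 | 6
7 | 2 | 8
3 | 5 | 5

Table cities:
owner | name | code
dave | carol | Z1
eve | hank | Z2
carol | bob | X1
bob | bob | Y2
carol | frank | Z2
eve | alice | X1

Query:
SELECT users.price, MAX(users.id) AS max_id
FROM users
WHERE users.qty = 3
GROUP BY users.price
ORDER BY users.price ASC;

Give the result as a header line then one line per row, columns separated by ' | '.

After WHERE (2 rows):
users.qty | users.id | users.price
3 | 4 | 8
3 | 5 | 5
After GROUP BY (2 rows):
users.price | max_id
8 | 4
5 | 5
After ORDER BY (2 rows):
users.price | max_id
5 | 5
8 | 4

== RESULT ==
users.price | max_id
5 | 5
8 | 4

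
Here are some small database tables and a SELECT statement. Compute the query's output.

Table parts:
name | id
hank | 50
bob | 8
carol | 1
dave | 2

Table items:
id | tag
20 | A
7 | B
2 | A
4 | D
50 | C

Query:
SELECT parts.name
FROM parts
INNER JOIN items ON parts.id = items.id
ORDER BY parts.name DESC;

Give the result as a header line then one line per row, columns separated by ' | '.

== RESULT ==
parts.name
hank
dave

Derivation:
After JOIN items (2 rows):
parts.name | parts.id | items.id | items.tag
hank | 50 | 50 | C
dave | 2 | 2 | A
After SELECT (2 rows):
parts.name
hank
dave
After ORDER BY (2 rows):
parts.name
hank
dave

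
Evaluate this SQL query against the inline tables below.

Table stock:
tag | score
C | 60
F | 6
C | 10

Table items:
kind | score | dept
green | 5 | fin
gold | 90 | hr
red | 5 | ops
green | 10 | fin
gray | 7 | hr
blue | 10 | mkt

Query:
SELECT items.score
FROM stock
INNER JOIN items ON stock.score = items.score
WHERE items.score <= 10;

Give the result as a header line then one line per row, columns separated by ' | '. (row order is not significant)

== RESULT ==
items.score
10
10

Derivation:
After JOIN items (2 rows):
stock.tag | stock.score | items.kind | items.score | items.dept
C | 10 | green | 10 | fin
C | 10 | blue | 10 | mkt
After WHERE (2 rows):
stock.tag | stock.score | items.kind | items.score | items.dept
C | 10 | green | 10 | fin
C | 10 | blue | 10 | mkt
After SELECT (2 rows):
items.score
10
10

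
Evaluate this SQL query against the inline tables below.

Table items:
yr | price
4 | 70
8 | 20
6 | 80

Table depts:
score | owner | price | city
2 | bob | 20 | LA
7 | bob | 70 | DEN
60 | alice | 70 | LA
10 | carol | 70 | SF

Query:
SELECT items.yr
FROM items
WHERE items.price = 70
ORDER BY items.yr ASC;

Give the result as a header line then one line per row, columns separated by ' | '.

== RESULT ==
items.yr
4

Derivation:
After WHERE (1 rows):
items.yr | items.price
4 | 70
After SELECT (1 rows):
items.yr
4
After ORDER BY (1 rows):
items.yr
4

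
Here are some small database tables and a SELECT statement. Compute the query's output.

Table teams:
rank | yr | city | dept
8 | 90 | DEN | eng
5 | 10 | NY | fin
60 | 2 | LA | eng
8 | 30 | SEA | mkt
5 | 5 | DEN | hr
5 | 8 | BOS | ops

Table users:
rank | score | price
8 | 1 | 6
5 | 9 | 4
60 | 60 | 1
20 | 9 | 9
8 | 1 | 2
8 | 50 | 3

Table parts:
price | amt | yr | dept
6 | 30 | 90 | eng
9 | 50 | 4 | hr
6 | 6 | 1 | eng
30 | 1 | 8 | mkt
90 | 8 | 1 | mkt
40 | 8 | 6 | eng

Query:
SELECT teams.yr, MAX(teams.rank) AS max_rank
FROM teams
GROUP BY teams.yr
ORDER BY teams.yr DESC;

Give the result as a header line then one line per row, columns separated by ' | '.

After GROUP BY (6 rows):
teams.yr | max_rank
90 | 8
10 | 5
2 | 60
30 | 8
5 | 5
8 | 5
After ORDER BY (6 rows):
teams.yr | max_rank
90 | 8
30 | 8
10 | 5
8 | 5
5 | 5
2 | 60

== RESULT ==
teams.yr | max_rank
90 | 8
30 | 8
10 | 5
8 | 5
5 | 5
2 | 60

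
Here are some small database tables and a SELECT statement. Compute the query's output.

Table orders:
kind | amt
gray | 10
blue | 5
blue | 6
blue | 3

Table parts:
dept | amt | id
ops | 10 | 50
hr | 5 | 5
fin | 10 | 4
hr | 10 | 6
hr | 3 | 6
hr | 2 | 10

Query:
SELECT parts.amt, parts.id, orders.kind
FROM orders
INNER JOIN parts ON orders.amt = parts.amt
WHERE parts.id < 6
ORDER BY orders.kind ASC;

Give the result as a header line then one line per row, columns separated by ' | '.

== RESULT ==
parts.amt | parts.id | orders.kind
5 | 5 | blue
10 | 4 | gray

Derivation:
After JOIN parts (5 rows):
orders.kind | orders.amt | parts.dept | parts.amt | parts.id
gray | 10 | ops | 10 | 50
gray | 10 | fin | 10 | 4
gray | 10 | hr | 10 | 6
blue | 5 | hr | 5 | 5
blue | 3 | hr | 3 | 6
After WHERE (2 rows):
orders.kind | orders.amt | parts.dept | parts.amt | parts.id
gray | 10 | fin | 10 | 4
blue | 5 | hr | 5 | 5
After SELECT (2 rows):
parts.amt | parts.id | orders.kind
10 | 4 | gray
5 | 5 | blue
After ORDER BY (2 rows):
parts.amt | parts.id | orders.kind
5 | 5 | blue
10 | 4 | gray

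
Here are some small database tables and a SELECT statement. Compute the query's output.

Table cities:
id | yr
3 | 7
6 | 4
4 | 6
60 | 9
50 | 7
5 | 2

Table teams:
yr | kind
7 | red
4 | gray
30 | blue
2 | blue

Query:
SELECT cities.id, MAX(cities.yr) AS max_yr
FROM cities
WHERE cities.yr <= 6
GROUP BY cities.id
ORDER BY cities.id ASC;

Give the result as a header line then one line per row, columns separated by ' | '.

== RESULT ==
cities.id | max_yr
4 | 6
5 | 2
6 | 4

Derivation:
After WHERE (3 rows):
cities.id | cities.yr
6 | 4
4 | 6
5 | 2
After GROUP BY (3 rows):
cities.id | max_yr
6 | 4
4 | 6
5 | 2
After ORDER BY (3 rows):
cities.id | max_yr
4 | 6
5 | 2
6 | 4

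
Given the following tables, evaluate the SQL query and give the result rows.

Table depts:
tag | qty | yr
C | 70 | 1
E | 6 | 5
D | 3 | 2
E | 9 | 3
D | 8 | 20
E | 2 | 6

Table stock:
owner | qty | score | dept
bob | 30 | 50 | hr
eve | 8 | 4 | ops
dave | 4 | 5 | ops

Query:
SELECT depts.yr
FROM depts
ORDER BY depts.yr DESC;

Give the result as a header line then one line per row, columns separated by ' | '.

After SELECT (6 rows):
depts.yr
1
5
2
3
20
6
After ORDER BY (6 rows):
depts.yr
20
6
5
3
2
1

== RESULT ==
depts.yr
20
6
5
3
2
1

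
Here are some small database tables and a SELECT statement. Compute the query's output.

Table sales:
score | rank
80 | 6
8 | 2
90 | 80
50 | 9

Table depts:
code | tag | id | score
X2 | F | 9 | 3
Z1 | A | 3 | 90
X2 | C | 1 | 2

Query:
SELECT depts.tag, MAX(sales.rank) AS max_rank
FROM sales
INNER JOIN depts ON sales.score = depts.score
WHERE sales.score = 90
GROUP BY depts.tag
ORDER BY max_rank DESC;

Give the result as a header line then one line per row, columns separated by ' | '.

After JOIN depts (1 rows):
sales.score | sales.rank | depts.code | depts.tag | depts.id | depts.score
90 | 80 | Z1 | A | 3 | 90
After WHERE (1 rows):
sales.score | sales.rank | depts.code | depts.tag | depts.id | depts.score
90 | 80 | Z1 | A | 3 | 90
After GROUP BY (1 rows):
depts.tag | max_rank
A | 80
After ORDER BY (1 rows):
depts.tag | max_rank
A | 80

== RESULT ==
depts.tag | max_rank
A | 80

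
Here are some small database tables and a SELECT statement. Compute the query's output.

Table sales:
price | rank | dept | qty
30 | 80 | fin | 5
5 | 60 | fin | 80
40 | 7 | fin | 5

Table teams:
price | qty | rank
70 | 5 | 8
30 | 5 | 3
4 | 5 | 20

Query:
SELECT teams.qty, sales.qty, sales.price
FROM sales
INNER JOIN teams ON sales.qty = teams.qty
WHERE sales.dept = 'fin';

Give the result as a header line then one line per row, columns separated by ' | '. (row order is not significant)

== RESULT ==
teams.qty | sales.qty | sales.price
5 | 5 | 30
5 | 5 | 30
5 | 5 | 30
5 | 5 | 40
5 | 5 | 40
5 | 5 | 40

Derivation:
After JOIN teams (6 rows):
sales.price | sales.rank | sales.dept | sales.qty | teams.price | teams.qty | teams.rank
30 | 80 | fin | 5 | 70 | 5 | 8
30 | 80 | fin | 5 | 30 | 5 | 3
30 | 80 | fin | 5 | 4 | 5 | 20
40 | 7 | fin | 5 | 70 | 5 | 8
40 | 7 | fin | 5 | 30 | 5 | 3
40 | 7 | fin | 5 | 4 | 5 | 20
After WHERE (6 rows):
sales.price | sales.rank | sales.dept | sales.qty | teams.price | teams.qty | teams.rank
30 | 80 | fin | 5 | 70 | 5 | 8
30 | 80 | fin | 5 | 30 | 5 | 3
30 | 80 | fin | 5 | 4 | 5 | 20
40 | 7 | fin | 5 | 70 | 5 | 8
40 | 7 | fin | 5 | 30 | 5 | 3
40 | 7 | fin | 5 | 4 | 5 | 20
After SELECT (6 rows):
teams.qty | sales.qty | sales.price
5 | 5 | 30
5 | 5 | 30
5 | 5 | 30
5 | 5 | 40
5 | 5 | 40
5 | 5 | 40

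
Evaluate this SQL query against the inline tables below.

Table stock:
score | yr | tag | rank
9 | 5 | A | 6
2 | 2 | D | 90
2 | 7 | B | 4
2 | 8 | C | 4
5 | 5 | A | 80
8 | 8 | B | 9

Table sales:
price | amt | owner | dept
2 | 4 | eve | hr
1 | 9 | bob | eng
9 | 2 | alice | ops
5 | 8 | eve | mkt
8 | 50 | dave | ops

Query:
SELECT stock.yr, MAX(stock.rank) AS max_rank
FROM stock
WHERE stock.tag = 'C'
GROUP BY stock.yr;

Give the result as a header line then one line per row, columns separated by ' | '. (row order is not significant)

== RESULT ==
stock.yr | max_rank
8 | 4

Derivation:
After WHERE (1 rows):
stock.score | stock.yr | stock.tag | stock.rank
2 | 8 | C | 4
After GROUP BY (1 rows):
stock.yr | max_rank
8 | 4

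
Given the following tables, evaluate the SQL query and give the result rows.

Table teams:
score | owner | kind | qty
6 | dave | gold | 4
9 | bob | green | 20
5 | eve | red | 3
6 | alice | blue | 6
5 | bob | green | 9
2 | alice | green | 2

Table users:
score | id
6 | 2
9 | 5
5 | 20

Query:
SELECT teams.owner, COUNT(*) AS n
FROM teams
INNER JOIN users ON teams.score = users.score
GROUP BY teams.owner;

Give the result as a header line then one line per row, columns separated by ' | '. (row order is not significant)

After JOIN users (5 rows):
teams.score | teams.owner | teams.kind | teams.qty | users.score | users.id
6 | dave | gold | 4 | 6 | 2
9 | bob | green | 20 | 9 | 5
5 | eve | red | 3 | 5 | 20
6 | alice | blue | 6 | 6 | 2
5 | bob | green | 9 | 5 | 20
After GROUP BY (4 rows):
teams.owner | n
dave | 1
bob | 2
eve | 1
alice | 1

== RESULT ==
teams.owner | n
dave | 1
bob | 2
eve | 1
alice | 1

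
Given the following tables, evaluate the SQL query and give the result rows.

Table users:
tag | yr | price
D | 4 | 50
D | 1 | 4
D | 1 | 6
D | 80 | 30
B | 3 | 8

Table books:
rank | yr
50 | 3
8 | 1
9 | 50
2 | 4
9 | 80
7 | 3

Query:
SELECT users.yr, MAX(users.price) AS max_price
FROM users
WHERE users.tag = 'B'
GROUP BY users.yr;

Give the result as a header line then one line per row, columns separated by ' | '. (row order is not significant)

== RESULT ==
users.yr | max_price
3 | 8

Derivation:
After WHERE (1 rows):
users.tag | users.yr | users.price
B | 3 | 8
After GROUP BY (1 rows):
users.yr | max_price
3 | 8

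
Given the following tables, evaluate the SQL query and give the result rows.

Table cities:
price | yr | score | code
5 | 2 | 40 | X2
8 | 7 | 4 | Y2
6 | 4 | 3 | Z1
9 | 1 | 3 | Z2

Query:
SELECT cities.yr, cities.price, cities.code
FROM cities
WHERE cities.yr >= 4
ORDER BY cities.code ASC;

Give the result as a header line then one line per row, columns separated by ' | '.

== RESULT ==
cities.yr | cities.price | cities.code
7 | 8 | Y2
4 | 6 | Z1

Derivation:
After WHERE (2 rows):
cities.price | cities.yr | cities.score | cities.code
8 | 7 | 4 | Y2
6 | 4 | 3 | Z1
After SELECT (2 rows):
cities.yr | cities.price | cities.code
7 | 8 | Y2
4 | 6 | Z1
After ORDER BY (2 rows):
cities.yr | cities.price | cities.code
7 | 8 | Y2
4 | 6 | Z1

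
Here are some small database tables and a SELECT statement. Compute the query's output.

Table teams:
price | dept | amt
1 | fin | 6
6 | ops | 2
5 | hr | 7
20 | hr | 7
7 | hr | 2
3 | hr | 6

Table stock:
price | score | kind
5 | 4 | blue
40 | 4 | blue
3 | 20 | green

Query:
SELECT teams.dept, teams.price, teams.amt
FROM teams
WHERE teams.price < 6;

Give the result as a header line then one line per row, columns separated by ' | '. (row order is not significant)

== RESULT ==
teams.dept | teams.price | teams.amt
fin | 1 | 6
hr | 5 | 7
hr | 3 | 6

Derivation:
After WHERE (3 rows):
teams.price | teams.dept | teams.amt
1 | fin | 6
5 | hr | 7
3 | hr | 6
After SELECT (3 rows):
teams.dept | teams.price | teams.amt
fin | 1 | 6
hr | 5 | 7
hr | 3 | 6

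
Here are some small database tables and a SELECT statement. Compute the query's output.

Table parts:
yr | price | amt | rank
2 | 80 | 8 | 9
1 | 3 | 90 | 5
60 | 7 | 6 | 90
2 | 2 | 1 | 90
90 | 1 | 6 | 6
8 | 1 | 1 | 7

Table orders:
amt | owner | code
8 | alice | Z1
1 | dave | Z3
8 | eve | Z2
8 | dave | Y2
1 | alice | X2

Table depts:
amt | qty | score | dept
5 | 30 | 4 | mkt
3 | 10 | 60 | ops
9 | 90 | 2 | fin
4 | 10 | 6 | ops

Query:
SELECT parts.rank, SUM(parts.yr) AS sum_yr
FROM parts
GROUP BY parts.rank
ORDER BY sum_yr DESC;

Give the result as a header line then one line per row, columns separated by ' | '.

== RESULT ==
parts.rank | sum_yr
6 | 90
90 | 62
7 | 8
9 | 2
5 | 1

Derivation:
After GROUP BY (5 rows):
parts.rank | sum_yr
9 | 2
5 | 1
90 | 62
6 | 90
7 | 8
After ORDER BY (5 rows):
parts.rank | sum_yr
6 | 90
90 | 62
7 | 8
9 | 2
5 | 1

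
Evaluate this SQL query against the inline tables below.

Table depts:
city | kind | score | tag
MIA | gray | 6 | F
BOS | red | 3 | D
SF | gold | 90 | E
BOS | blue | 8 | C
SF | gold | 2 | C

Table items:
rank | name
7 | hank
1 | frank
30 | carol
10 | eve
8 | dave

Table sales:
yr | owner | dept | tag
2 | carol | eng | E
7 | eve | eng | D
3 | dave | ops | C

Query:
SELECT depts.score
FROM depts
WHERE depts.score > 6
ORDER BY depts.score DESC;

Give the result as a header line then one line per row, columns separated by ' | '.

== RESULT ==
depts.score
90
8

Derivation:
After WHERE (2 rows):
depts.city | depts.kind | depts.score | depts.tag
SF | gold | 90 | E
BOS | blue | 8 | C
After SELECT (2 rows):
depts.score
90
8
After ORDER BY (2 rows):
depts.score
90
8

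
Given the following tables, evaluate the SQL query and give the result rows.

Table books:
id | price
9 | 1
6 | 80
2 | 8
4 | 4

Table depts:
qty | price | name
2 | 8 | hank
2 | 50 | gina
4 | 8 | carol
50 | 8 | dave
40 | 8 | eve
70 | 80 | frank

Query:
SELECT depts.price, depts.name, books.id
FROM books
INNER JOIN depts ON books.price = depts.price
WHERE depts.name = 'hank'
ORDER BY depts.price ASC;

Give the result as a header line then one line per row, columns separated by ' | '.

After JOIN depts (5 rows):
books.id | books.price | depts.qty | depts.price | depts.name
6 | 80 | 70 | 80 | frank
2 | 8 | 2 | 8 | hank
2 | 8 | 4 | 8 | carol
2 | 8 | 50 | 8 | dave
2 | 8 | 40 | 8 | eve
After WHERE (1 rows):
books.id | books.price | depts.qty | depts.price | depts.name
2 | 8 | 2 | 8 | hank
After SELECT (1 rows):
depts.price | depts.name | books.id
8 | hank | 2
After ORDER BY (1 rows):
depts.price | depts.name | books.id
8 | hank | 2

== RESULT ==
depts.price | depts.name | books.id
8 | hank | 2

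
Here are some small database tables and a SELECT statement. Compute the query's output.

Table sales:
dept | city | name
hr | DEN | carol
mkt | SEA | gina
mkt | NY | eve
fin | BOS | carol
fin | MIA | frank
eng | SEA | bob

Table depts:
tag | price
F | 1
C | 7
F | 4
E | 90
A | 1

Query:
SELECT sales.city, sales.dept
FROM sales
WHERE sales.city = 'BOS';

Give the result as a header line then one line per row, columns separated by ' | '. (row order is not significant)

== RESULT ==
sales.city | sales.dept
BOS | fin

Derivation:
After WHERE (1 rows):
sales.dept | sales.city | sales.name
fin | BOS | carol
After SELECT (1 rows):
sales.city | sales.dept
BOS | fin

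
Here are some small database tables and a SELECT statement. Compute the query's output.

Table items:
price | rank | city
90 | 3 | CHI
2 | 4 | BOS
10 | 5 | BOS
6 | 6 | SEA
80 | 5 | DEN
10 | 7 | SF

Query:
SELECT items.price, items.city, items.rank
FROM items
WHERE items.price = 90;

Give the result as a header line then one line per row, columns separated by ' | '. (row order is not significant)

After WHERE (1 rows):
items.price | items.rank | items.city
90 | 3 | CHI
After SELECT (1 rows):
items.price | items.city | items.rank
90 | CHI | 3

== RESULT ==
items.price | items.city | items.rank
90 | CHI | 3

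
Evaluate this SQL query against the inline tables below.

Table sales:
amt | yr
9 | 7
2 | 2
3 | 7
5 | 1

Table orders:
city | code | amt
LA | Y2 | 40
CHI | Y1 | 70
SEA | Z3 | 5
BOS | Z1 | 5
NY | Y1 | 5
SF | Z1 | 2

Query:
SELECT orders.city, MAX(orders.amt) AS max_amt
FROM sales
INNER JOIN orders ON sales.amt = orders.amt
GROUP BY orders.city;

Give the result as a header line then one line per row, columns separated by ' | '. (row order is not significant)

After JOIN orders (4 rows):
sales.amt | sales.yr | orders.city | orders.code | orders.amt
2 | 2 | SF | Z1 | 2
5 | 1 | SEA | Z3 | 5
5 | 1 | BOS | Z1 | 5
5 | 1 | NY | Y1 | 5
After GROUP BY (4 rows):
orders.city | max_amt
SF | 2
SEA | 5
BOS | 5
NY | 5

== RESULT ==
orders.city | max_amt
SF | 2
SEA | 5
BOS | 5
NY | 5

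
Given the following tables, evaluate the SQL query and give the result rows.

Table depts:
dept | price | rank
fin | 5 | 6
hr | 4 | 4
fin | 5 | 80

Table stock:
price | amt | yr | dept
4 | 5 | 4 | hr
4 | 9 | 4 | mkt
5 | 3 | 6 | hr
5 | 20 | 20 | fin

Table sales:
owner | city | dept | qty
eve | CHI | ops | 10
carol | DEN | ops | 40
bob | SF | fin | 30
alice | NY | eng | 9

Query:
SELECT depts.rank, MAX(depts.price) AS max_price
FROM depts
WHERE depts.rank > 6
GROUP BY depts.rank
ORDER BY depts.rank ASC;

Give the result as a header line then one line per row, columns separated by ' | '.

After WHERE (1 rows):
depts.dept | depts.price | depts.rank
fin | 5 | 80
After GROUP BY (1 rows):
depts.rank | max_price
80 | 5
After ORDER BY (1 rows):
depts.rank | max_price
80 | 5

== RESULT ==
depts.rank | max_price
80 | 5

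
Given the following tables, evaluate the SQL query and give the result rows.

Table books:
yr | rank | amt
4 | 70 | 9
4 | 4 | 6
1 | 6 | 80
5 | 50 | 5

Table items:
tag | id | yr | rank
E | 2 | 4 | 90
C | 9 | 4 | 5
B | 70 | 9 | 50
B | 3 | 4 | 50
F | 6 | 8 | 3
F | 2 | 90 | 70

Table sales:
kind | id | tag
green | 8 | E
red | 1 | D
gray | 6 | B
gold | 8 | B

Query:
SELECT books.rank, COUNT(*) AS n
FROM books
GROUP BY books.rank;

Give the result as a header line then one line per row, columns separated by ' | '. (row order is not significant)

After GROUP BY (4 rows):
books.rank | n
70 | 1
4 | 1
6 | 1
50 | 1

== RESULT ==
books.rank | n
70 | 1
4 | 1
6 | 1
50 | 1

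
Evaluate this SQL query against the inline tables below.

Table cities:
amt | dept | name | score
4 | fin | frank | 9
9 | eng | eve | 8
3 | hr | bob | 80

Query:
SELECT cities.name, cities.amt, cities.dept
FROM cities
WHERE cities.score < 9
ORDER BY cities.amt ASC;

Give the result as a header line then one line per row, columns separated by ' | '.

== RESULT ==
cities.name | cities.amt | cities.dept
eve | 9 | eng

Derivation:
After WHERE (1 rows):
cities.amt | cities.dept | cities.name | cities.score
9 | eng | eve | 8
After SELECT (1 rows):
cities.name | cities.amt | cities.dept
eve | 9 | eng
After ORDER BY (1 rows):
cities.name | cities.amt | cities.dept
eve | 9 | eng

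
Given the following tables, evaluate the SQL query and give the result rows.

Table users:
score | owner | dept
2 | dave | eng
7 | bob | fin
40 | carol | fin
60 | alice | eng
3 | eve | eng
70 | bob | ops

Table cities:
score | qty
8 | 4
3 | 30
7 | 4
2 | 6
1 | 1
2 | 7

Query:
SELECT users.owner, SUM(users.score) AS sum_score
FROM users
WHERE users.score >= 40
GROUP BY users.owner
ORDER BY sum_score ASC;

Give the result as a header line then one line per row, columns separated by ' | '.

== RESULT ==
users.owner | sum_score
carol | 40
alice | 60
bob | 70

Derivation:
After WHERE (3 rows):
users.score | users.owner | users.dept
40 | carol | fin
60 | alice | eng
70 | bob | ops
After GROUP BY (3 rows):
users.owner | sum_score
carol | 40
alice | 60
bob | 70
After ORDER BY (3 rows):
users.owner | sum_score
carol | 40
alice | 60
bob | 70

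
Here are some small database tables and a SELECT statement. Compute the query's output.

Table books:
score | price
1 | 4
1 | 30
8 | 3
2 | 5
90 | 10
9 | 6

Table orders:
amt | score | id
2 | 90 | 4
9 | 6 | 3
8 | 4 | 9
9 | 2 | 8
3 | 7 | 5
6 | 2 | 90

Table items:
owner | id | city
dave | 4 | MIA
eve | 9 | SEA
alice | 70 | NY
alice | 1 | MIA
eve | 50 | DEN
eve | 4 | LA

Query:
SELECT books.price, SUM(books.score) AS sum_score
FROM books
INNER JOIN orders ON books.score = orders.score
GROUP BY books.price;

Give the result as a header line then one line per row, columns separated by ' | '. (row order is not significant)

After JOIN orders (3 rows):
books.score | books.price | orders.amt | orders.score | orders.id
2 | 5 | 9 | 2 | 8
2 | 5 | 6 | 2 | 90
90 | 10 | 2 | 90 | 4
After GROUP BY (2 rows):
books.price | sum_score
5 | 4
10 | 90

== RESULT ==
books.price | sum_score
5 | 4
10 | 90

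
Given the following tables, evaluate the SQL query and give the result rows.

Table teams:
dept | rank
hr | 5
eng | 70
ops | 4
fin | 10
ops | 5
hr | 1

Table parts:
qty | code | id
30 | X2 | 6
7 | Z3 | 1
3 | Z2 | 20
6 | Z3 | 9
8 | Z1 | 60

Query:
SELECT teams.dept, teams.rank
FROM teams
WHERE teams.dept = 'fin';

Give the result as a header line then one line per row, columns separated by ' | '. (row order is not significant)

After WHERE (1 rows):
teams.dept | teams.rank
fin | 10
After SELECT (1 rows):
teams.dept | teams.rank
fin | 10

== RESULT ==
teams.dept | teams.rank
fin | 10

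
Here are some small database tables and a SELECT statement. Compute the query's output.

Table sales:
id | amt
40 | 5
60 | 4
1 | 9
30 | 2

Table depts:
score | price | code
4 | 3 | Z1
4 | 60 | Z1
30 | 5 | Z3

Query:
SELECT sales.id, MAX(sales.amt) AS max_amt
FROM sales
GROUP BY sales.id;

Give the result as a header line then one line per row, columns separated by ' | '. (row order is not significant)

After GROUP BY (4 rows):
sales.id | max_amt
40 | 5
60 | 4
1 | 9
30 | 2

== RESULT ==
sales.id | max_amt
40 | 5
60 | 4
1 | 9
30 | 2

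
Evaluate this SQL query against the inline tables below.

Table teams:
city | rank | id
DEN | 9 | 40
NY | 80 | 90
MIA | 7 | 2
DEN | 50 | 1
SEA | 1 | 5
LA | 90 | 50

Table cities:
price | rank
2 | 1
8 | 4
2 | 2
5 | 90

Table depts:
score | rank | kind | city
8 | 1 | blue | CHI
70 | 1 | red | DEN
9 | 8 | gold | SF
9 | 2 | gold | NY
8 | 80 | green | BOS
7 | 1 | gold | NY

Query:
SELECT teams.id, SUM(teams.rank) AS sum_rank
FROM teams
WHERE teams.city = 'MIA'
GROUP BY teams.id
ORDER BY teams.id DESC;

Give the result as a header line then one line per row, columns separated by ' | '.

== RESULT ==
teams.id | sum_rank
2 | 7

Derivation:
After WHERE (1 rows):
teams.city | teams.rank | teams.id
MIA | 7 | 2
After GROUP BY (1 rows):
teams.id | sum_rank
2 | 7
After ORDER BY (1 rows):
teams.id | sum_rank
2 | 7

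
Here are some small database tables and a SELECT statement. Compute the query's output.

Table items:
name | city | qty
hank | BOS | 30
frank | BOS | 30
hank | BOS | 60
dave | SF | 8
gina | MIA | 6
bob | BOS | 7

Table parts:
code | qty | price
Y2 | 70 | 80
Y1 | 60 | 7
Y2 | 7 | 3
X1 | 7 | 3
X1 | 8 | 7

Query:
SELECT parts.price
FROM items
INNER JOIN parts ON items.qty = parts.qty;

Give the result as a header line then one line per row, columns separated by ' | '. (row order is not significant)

After JOIN parts (4 rows):
items.name | items.city | items.qty | parts.code | parts.qty | parts.price
hank | BOS | 60 | Y1 | 60 | 7
dave | SF | 8 | X1 | 8 | 7
bob | BOS | 7 | Y2 | 7 | 3
bob | BOS | 7 | X1 | 7 | 3
After SELECT (4 rows):
parts.price
7
7
3
3

== RESULT ==
parts.price
7
7
3
3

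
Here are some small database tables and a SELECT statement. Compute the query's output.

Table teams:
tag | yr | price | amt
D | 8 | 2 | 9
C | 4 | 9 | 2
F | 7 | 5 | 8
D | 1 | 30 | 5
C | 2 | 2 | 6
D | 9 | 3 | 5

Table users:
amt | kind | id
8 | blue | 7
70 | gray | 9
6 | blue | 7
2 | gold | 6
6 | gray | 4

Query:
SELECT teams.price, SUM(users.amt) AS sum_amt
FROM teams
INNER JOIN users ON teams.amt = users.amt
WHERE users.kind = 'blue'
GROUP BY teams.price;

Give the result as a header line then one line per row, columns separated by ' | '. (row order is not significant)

== RESULT ==
teams.price | sum_amt
5 | 8
2 | 6

Derivation:
After JOIN users (4 rows):
teams.tag | teams.yr | teams.price | teams.amt | users.amt | users.kind | users.id
C | 4 | 9 | 2 | 2 | gold | 6
F | 7 | 5 | 8 | 8 | blue | 7
C | 2 | 2 | 6 | 6 | blue | 7
C | 2 | 2 | 6 | 6 | gray | 4
After WHERE (2 rows):
teams.tag | teams.yr | teams.price | teams.amt | users.amt | users.kind | users.id
F | 7 | 5 | 8 | 8 | blue | 7
C | 2 | 2 | 6 | 6 | blue | 7
After GROUP BY (2 rows):
teams.price | sum_amt
5 | 8
2 | 6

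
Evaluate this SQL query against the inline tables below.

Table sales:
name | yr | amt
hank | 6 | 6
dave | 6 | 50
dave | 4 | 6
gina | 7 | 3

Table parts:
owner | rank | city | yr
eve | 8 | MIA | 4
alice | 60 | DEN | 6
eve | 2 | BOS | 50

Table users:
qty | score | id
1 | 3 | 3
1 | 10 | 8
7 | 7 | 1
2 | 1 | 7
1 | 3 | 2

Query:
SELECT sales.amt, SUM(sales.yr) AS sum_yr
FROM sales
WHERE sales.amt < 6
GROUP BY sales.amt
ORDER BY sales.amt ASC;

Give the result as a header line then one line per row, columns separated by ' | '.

== RESULT ==
sales.amt | sum_yr
3 | 7

Derivation:
After WHERE (1 rows):
sales.name | sales.yr | sales.amt
gina | 7 | 3
After GROUP BY (1 rows):
sales.amt | sum_yr
3 | 7
After ORDER BY (1 rows):
sales.amt | sum_yr
3 | 7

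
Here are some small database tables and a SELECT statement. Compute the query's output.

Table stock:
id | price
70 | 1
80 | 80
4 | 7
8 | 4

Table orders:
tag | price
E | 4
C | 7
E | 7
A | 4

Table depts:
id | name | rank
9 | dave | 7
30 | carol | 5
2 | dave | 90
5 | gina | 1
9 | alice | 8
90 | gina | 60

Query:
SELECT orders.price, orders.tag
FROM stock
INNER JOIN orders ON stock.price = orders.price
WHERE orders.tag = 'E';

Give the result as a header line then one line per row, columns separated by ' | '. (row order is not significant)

== RESULT ==
orders.price | orders.tag
7 | E
4 | E

Derivation:
After JOIN orders (4 rows):
stock.id | stock.price | orders.tag | orders.price
4 | 7 | C | 7
4 | 7 | E | 7
8 | 4 | E | 4
8 | 4 | A | 4
After WHERE (2 rows):
stock.id | stock.price | orders.tag | orders.price
4 | 7 | E | 7
8 | 4 | E | 4
After SELECT (2 rows):
orders.price | orders.tag
7 | E
4 | E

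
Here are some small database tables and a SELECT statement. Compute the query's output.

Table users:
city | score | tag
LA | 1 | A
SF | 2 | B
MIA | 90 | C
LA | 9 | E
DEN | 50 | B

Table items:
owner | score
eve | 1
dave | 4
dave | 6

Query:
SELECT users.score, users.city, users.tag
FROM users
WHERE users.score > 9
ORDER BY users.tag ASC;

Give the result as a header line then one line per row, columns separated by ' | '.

== RESULT ==
users.score | users.city | users.tag
50 | DEN | B
90 | MIA | C

Derivation:
After WHERE (2 rows):
users.city | users.score | users.tag
MIA | 90 | C
DEN | 50 | B
After SELECT (2 rows):
users.score | users.city | users.tag
90 | MIA | C
50 | DEN | B
After ORDER BY (2 rows):
users.score | users.city | users.tag
50 | DEN | B
90 | MIA | C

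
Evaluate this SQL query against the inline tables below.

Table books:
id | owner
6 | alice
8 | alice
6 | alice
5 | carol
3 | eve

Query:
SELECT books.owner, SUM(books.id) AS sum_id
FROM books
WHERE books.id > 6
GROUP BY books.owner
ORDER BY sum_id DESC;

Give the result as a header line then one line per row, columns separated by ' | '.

== RESULT ==
books.owner | sum_id
alice | 8

Derivation:
After WHERE (1 rows):
books.id | books.owner
8 | alice
After GROUP BY (1 rows):
books.owner | sum_id
alice | 8
After ORDER BY (1 rows):
books.owner | sum_id
alice | 8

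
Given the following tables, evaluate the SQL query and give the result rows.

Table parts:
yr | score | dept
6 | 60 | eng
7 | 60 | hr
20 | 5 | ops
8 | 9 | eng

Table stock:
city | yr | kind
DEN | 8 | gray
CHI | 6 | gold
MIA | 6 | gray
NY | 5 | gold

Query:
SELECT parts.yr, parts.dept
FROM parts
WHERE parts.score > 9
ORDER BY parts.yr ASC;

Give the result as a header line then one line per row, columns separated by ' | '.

== RESULT ==
parts.yr | parts.dept
6 | eng
7 | hr

Derivation:
After WHERE (2 rows):
parts.yr | parts.score | parts.dept
6 | 60 | eng
7 | 60 | hr
After SELECT (2 rows):
parts.yr | parts.dept
6 | eng
7 | hr
After ORDER BY (2 rows):
parts.yr | parts.dept
6 | eng
7 | hr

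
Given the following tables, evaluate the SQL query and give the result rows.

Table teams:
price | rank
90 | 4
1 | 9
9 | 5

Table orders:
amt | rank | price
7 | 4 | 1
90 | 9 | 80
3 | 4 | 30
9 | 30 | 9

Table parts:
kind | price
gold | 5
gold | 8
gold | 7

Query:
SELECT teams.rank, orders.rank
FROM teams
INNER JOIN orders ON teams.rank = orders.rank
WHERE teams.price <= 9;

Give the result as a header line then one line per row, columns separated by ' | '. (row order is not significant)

== RESULT ==
teams.rank | orders.rank
9 | 9

Derivation:
After JOIN orders (3 rows):
teams.price | teams.rank | orders.amt | orders.rank | orders.price
90 | 4 | 7 | 4 | 1
90 | 4 | 3 | 4 | 30
1 | 9 | 90 | 9 | 80
After WHERE (1 rows):
teams.price | teams.rank | orders.amt | orders.rank | orders.price
1 | 9 | 90 | 9 | 80
After SELECT (1 rows):
teams.rank | orders.rank
9 | 9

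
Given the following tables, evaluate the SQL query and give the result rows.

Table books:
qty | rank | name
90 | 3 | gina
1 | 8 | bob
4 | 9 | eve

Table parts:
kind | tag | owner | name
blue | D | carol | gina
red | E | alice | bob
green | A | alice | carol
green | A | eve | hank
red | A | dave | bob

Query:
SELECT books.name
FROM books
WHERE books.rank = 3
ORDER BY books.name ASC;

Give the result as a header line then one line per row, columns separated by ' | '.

After WHERE (1 rows):
books.qty | books.rank | books.name
90 | 3 | gina
After SELECT (1 rows):
books.name
gina
After ORDER BY (1 rows):
books.name
gina

== RESULT ==
books.name
gina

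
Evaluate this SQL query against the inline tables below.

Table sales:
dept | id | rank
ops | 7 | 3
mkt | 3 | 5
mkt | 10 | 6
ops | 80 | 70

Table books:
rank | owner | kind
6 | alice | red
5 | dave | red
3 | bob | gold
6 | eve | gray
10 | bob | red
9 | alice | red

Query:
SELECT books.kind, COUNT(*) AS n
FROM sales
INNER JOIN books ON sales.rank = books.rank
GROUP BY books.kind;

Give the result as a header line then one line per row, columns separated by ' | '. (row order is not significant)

After JOIN books (4 rows):
sales.dept | sales.id | sales.rank | books.rank | books.owner | books.kind
ops | 7 | 3 | 3 | bob | gold
mkt | 3 | 5 | 5 | dave | red
mkt | 10 | 6 | 6 | alice | red
mkt | 10 | 6 | 6 | eve | gray
After GROUP BY (3 rows):
books.kind | n
gold | 1
red | 2
gray | 1

== RESULT ==
books.kind | n
gold | 1
red | 2
gray | 1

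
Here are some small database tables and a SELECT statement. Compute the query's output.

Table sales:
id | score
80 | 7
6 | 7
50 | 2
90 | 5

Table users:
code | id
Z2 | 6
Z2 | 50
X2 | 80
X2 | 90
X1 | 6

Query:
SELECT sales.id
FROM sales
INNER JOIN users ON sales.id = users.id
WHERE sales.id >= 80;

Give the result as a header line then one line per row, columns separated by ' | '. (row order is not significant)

== RESULT ==
sales.id
80
90

Derivation:
After JOIN users (5 rows):
sales.id | sales.score | users.code | users.id
80 | 7 | X2 | 80
6 | 7 | Z2 | 6
6 | 7 | X1 | 6
50 | 2 | Z2 | 50
90 | 5 | X2 | 90
After WHERE (2 rows):
sales.id | sales.score | users.code | users.id
80 | 7 | X2 | 80
90 | 5 | X2 | 90
After SELECT (2 rows):
sales.id
80
90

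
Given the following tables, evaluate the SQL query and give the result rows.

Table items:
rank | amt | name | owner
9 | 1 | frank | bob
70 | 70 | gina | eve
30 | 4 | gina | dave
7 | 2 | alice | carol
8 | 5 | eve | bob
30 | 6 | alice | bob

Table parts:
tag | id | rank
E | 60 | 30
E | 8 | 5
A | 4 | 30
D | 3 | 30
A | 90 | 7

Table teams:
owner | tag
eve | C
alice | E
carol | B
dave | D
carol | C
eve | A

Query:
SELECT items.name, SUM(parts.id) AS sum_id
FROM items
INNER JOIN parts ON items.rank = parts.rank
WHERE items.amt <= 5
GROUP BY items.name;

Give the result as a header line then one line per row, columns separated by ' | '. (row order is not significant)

== RESULT ==
items.name | sum_id
gina | 67
alice | 90

Derivation:
After JOIN parts (7 rows):
items.rank | items.amt | items.name | items.owner | parts.tag | parts.id | parts.rank
30 | 4 | gina | dave | E | 60 | 30
30 | 4 | gina | dave | A | 4 | 30
30 | 4 | gina | dave | D | 3 | 30
7 | 2 | alice | carol | A | 90 | 7
30 | 6 | alice | bob | E | 60 | 30
30 | 6 | alice | bob | A | 4 | 30
30 | 6 | alice | bob | D | 3 | 30
After WHERE (4 rows):
items.rank | items.amt | items.name | items.owner | parts.tag | parts.id | parts.rank
30 | 4 | gina | dave | E | 60 | 30
30 | 4 | gina | dave | A | 4 | 30
30 | 4 | gina | dave | D | 3 | 30
7 | 2 | alice | carol | A | 90 | 7
After GROUP BY (2 rows):
items.name | sum_id
gina | 67
alice | 90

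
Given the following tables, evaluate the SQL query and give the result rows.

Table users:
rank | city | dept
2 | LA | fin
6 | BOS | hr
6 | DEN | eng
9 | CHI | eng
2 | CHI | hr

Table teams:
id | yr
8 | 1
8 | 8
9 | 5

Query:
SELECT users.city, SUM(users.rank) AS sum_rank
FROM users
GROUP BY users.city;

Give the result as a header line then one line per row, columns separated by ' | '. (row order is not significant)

After GROUP BY (4 rows):
users.city | sum_rank
LA | 2
BOS | 6
DEN | 6
CHI | 11

== RESULT ==
users.city | sum_rank
LA | 2
BOS | 6
DEN | 6
CHI | 11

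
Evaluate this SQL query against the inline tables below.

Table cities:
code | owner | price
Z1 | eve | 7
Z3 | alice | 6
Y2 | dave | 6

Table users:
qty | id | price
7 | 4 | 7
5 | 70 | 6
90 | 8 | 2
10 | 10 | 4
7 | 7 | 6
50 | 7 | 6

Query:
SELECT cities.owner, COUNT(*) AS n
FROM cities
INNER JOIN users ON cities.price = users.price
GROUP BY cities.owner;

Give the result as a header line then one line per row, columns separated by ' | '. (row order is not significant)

== RESULT ==
cities.owner | n
eve | 1
alice | 3
dave | 3

Derivation:
After JOIN users (7 rows):
cities.code | cities.owner | cities.price | users.qty | users.id | users.price
Z1 | eve | 7 | 7 | 4 | 7
Z3 | alice | 6 | 5 | 70 | 6
Z3 | alice | 6 | 7 | 7 | 6
Z3 | alice | 6 | 50 | 7 | 6
Y2 | dave | 6 | 5 | 70 | 6
Y2 | dave | 6 | 7 | 7 | 6
Y2 | dave | 6 | 50 | 7 | 6
After GROUP BY (3 rows):
cities.owner | n
eve | 1
alice | 3
dave | 3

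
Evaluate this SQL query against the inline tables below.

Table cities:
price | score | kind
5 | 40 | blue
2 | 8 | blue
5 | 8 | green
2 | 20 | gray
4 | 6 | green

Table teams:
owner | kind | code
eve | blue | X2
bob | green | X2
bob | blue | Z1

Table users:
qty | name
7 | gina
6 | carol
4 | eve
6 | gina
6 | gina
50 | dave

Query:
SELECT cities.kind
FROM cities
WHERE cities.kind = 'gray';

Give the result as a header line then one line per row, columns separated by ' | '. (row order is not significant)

After WHERE (1 rows):
cities.price | cities.score | cities.kind
2 | 20 | gray
After SELECT (1 rows):
cities.kind
gray

== RESULT ==
cities.kind
gray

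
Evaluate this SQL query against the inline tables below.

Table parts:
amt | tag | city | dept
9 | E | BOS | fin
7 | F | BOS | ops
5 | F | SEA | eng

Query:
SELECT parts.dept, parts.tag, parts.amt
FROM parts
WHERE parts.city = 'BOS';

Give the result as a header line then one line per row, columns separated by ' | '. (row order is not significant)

After WHERE (2 rows):
parts.amt | parts.tag | parts.city | parts.dept
9 | E | BOS | fin
7 | F | BOS | ops
After SELECT (2 rows):
parts.dept | parts.tag | parts.amt
fin | E | 9
ops | F | 7

== RESULT ==
parts.dept | parts.tag | parts.amt
fin | E | 9
ops | F | 7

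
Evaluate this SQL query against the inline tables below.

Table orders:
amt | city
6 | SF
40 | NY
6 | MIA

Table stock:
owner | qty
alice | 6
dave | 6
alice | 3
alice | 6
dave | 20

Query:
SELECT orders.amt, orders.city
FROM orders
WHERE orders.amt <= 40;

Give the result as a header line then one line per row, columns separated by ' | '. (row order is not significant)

After WHERE (3 rows):
orders.amt | orders.city
6 | SF
40 | NY
6 | MIA
After SELECT (3 rows):
orders.amt | orders.city
6 | SF
40 | NY
6 | MIA

== RESULT ==
orders.amt | orders.city
6 | SF
40 | NY
6 | MIA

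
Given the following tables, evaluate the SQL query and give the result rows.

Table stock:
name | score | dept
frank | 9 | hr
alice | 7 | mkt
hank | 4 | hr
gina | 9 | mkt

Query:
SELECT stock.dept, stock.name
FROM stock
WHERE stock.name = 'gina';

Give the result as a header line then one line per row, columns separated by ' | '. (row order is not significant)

== RESULT ==
stock.dept | stock.name
mkt | gina

Derivation:
After WHERE (1 rows):
stock.name | stock.score | stock.dept
gina | 9 | mkt
After SELECT (1 rows):
stock.dept | stock.name
mkt | gina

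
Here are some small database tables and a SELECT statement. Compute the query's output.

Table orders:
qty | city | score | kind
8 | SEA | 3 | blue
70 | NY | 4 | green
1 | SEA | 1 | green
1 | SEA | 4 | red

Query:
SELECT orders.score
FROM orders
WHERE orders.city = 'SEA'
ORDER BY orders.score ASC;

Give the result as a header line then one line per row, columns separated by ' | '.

== RESULT ==
orders.score
1
3
4

Derivation:
After WHERE (3 rows):
orders.qty | orders.city | orders.score | orders.kind
8 | SEA | 3 | blue
1 | SEA | 1 | green
1 | SEA | 4 | red
After SELECT (3 rows):
orders.score
3
1
4
After ORDER BY (3 rows):
orders.score
1
3
4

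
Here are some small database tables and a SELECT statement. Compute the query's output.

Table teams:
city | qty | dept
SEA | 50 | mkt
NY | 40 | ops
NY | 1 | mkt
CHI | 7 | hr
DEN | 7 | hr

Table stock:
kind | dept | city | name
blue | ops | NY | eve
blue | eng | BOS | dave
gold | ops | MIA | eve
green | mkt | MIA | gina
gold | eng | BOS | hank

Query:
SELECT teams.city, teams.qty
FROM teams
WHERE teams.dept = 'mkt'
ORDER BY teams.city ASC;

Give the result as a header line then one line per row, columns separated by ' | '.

After WHERE (2 rows):
teams.city | teams.qty | teams.dept
SEA | 50 | mkt
NY | 1 | mkt
After SELECT (2 rows):
teams.city | teams.qty
SEA | 50
NY | 1
After ORDER BY (2 rows):
teams.city | teams.qty
NY | 1
SEA | 50

== RESULT ==
teams.city | teams.qty
NY | 1
SEA | 50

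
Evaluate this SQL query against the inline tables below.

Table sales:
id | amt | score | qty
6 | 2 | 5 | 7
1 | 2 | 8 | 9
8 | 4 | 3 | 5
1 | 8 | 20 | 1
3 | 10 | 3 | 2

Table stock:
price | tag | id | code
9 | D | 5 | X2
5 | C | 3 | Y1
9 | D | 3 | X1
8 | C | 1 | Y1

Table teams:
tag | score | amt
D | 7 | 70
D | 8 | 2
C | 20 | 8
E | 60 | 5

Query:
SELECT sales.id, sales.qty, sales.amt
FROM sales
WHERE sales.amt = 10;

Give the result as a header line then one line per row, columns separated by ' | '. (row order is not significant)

== RESULT ==
sales.id | sales.qty | sales.amt
3 | 2 | 10

Derivation:
After WHERE (1 rows):
sales.id | sales.amt | sales.score | sales.qty
3 | 10 | 3 | 2
After SELECT (1 rows):
sales.id | sales.qty | sales.amt
3 | 2 | 10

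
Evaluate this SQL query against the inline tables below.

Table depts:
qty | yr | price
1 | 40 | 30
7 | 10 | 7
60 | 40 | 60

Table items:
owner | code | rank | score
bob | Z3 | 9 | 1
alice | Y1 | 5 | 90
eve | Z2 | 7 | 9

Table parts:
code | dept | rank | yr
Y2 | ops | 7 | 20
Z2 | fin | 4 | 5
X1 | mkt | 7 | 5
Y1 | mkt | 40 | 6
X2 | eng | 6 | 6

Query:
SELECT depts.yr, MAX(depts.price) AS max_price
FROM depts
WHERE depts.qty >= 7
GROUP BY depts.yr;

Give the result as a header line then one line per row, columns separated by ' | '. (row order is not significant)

== RESULT ==
depts.yr | max_price
10 | 7
40 | 60

Derivation:
After WHERE (2 rows):
depts.qty | depts.yr | depts.price
7 | 10 | 7
60 | 40 | 60
After GROUP BY (2 rows):
depts.yr | max_price
10 | 7
40 | 60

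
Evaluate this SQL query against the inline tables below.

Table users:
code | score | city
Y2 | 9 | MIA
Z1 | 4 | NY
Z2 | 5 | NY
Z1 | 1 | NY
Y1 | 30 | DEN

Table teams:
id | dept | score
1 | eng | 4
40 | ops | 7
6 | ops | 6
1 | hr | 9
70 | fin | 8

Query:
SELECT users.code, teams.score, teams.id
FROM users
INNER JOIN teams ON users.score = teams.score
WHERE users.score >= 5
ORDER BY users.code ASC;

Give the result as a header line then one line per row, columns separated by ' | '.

== RESULT ==
users.code | teams.score | teams.id
Y2 | 9 | 1

Derivation:
After JOIN teams (2 rows):
users.code | users.score | users.city | teams.id | teams.dept | teams.score
Y2 | 9 | MIA | 1 | hr | 9
Z1 | 4 | NY | 1 | eng | 4
After WHERE (1 rows):
users.code | users.score | users.city | teams.id | teams.dept | teams.score
Y2 | 9 | MIA | 1 | hr | 9
After SELECT (1 rows):
users.code | teams.score | teams.id
Y2 | 9 | 1
After ORDER BY (1 rows):
users.code | teams.score | teams.id
Y2 | 9 | 1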